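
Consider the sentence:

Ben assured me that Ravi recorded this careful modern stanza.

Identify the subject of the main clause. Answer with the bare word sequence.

Ben

The subject of the main clause is the NP immediately before the verb "assured": "Ben".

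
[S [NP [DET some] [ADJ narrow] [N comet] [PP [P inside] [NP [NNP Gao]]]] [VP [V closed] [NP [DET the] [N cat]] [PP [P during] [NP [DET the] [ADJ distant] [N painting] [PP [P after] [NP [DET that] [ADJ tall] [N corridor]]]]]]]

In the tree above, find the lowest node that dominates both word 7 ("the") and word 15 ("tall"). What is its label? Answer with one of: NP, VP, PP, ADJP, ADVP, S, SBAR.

VP

Word 7 lies under S → VP → NP → DET; word 15 lies under S → VP → PP → NP → PP → NP → ADJ. The lowest shared node is the VP.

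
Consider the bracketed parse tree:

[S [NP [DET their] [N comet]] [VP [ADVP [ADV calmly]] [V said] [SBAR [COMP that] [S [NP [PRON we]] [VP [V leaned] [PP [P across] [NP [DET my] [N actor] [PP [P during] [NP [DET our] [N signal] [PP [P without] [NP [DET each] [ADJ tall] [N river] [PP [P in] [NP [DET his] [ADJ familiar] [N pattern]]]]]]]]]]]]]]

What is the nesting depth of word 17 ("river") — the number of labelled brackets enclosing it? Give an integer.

12

Counting open brackets not yet closed at "river": [S [VP [SBAR [S [VP [PP [NP [PP [NP [PP [NP [N = 12.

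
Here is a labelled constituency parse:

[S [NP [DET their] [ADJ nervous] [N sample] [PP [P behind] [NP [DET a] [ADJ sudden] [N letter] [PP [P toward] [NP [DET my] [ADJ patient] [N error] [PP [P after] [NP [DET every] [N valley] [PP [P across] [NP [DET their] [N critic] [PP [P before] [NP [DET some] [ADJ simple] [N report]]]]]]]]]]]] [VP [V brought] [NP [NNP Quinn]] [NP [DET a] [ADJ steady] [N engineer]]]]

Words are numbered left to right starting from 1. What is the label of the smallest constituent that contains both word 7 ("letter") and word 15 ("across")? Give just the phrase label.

NP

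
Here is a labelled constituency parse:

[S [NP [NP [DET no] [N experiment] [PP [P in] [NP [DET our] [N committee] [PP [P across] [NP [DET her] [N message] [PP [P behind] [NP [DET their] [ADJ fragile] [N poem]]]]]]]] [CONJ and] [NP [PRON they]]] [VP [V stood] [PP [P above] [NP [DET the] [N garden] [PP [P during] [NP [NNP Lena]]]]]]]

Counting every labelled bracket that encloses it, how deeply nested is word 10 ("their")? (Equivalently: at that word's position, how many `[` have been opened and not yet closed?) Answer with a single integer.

10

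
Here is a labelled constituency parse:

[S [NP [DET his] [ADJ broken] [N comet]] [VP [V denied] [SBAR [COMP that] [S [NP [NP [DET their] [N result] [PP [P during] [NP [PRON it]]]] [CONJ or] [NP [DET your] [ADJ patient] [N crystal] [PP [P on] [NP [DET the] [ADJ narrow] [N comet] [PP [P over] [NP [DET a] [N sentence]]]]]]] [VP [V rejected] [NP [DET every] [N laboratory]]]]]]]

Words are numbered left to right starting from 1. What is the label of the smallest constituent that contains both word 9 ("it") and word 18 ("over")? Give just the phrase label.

NP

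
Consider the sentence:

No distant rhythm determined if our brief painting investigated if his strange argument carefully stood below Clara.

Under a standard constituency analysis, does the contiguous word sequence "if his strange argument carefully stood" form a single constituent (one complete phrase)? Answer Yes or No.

No

The smallest constituent containing the whole sequence is the subordinate clause [SBAR if his strange argument carefully stood below Clara], but the sequence is only part of it — it straddles the boundary between complementizer "if" and clause "his strange argument carefully stood below Clara".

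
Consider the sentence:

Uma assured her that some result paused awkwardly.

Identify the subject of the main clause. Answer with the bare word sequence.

Uma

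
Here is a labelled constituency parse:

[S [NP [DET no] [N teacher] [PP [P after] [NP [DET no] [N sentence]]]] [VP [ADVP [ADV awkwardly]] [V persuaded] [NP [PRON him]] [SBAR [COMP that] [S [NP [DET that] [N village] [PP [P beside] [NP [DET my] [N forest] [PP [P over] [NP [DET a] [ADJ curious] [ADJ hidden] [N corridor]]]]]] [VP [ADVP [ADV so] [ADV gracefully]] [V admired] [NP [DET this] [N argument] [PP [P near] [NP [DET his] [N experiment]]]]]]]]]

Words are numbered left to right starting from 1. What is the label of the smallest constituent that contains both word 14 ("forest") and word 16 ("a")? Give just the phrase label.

NP

The smallest bracket enclosing both words is [NP my forest over a curious hidden corridor], so the label is NP.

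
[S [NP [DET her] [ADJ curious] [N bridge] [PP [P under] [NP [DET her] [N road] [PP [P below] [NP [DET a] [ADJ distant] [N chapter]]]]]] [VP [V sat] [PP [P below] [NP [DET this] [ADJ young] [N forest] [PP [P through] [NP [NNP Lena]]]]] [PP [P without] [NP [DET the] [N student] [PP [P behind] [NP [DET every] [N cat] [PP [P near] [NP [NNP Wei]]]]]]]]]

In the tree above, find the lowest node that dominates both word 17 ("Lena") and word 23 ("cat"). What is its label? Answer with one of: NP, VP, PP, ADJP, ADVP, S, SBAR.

Both words fall inside [VP sat below this young forest through Lena without the student behind every cat near Wei] (words 11–25), and no smaller constituent contains them both. Label: VP.

VP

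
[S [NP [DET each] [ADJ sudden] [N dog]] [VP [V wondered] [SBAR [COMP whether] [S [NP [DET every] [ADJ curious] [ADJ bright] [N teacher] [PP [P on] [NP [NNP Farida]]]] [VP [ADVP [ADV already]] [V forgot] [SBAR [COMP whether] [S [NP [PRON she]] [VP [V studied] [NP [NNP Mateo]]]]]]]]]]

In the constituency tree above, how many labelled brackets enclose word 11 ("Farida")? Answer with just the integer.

Path from the root down to the word: S → VP → SBAR → S → NP → PP → NP → NNP. That is 8 enclosing brackets.

8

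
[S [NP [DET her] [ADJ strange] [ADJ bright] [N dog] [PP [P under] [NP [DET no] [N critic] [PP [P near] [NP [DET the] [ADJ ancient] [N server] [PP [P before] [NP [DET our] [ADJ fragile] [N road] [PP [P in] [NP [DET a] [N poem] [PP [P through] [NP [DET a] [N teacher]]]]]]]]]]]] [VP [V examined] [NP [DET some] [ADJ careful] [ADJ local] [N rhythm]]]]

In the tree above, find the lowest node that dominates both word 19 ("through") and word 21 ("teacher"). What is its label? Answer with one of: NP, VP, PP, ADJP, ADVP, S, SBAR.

PP

The smallest bracket enclosing both words is [PP through a teacher], so the label is PP.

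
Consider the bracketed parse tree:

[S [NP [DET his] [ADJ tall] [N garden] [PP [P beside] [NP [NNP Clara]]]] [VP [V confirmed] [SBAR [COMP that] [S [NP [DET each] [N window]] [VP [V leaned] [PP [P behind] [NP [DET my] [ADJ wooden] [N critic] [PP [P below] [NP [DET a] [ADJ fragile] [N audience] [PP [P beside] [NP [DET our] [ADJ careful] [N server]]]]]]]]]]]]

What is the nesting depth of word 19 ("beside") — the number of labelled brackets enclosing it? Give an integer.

Counting open brackets not yet closed at "beside": [S [VP [SBAR [S [VP [PP [NP [PP [NP [PP [P = 11.

11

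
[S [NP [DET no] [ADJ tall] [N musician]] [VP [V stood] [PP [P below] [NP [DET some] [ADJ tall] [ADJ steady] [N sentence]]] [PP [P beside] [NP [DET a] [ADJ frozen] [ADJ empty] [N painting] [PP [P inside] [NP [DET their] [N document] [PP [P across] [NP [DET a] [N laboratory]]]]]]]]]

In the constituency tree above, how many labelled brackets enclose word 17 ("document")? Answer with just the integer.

7

Counting open brackets not yet closed at "document": [S [VP [PP [NP [PP [NP [N = 7.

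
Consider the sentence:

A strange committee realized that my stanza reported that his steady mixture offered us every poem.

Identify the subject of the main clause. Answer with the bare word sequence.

In the main clause the verb is "realized"; the NP preceding it, "a strange committee", is the subject.

a strange committee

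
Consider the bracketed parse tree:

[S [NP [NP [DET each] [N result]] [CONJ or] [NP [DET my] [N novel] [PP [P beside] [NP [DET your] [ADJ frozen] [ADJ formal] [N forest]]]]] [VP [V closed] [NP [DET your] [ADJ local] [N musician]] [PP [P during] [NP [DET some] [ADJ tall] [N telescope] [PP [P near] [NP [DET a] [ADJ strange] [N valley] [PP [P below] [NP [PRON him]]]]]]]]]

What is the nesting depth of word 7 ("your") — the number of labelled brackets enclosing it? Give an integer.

The word sits inside DET, which is inside NP, inside PP, inside NP, inside NP, inside S — 6 brackets in all.

6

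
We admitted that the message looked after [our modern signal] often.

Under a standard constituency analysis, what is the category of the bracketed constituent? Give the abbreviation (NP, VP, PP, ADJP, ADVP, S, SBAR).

NP

The bracketed span "our modern signal" is headed by "signal", making it a noun phrase (NP).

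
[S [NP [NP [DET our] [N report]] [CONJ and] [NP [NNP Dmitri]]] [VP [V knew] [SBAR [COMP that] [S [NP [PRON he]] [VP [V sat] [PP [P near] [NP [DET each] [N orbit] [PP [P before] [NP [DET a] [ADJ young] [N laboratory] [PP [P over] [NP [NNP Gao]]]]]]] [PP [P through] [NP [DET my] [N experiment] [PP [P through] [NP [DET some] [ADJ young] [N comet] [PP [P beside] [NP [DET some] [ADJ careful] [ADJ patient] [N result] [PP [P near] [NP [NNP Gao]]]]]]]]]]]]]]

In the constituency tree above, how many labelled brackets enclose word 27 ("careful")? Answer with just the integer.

Path from the root down to the word: S → VP → SBAR → S → VP → PP → NP → PP → NP → PP → NP → ADJ. That is 12 enclosing brackets.

12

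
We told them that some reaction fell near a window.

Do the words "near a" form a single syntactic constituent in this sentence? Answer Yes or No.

"near" belongs to the preposition "near" while "a" belongs to the noun phrase "a window"; a span that runs across that boundary is not a single phrase.

No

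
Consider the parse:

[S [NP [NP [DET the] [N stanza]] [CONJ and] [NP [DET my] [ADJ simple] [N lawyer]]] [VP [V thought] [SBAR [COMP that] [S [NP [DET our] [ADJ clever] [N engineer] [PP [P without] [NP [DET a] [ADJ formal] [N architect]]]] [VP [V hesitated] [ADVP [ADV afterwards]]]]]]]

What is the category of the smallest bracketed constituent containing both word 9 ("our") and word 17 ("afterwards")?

S

Both words fall inside [S our clever engineer without a formal architect hesitated afterwards] (words 9–17), and no smaller constituent contains them both. Label: S.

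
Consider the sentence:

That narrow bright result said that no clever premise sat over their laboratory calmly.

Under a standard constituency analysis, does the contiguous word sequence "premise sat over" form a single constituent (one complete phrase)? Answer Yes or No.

The smallest constituent containing the whole sequence is the clause [S no clever premise sat over their laboratory calmly], but the sequence is only part of it — it straddles the boundary between noun phrase "no clever premise" and verb phrase "sat over their laboratory calmly".

No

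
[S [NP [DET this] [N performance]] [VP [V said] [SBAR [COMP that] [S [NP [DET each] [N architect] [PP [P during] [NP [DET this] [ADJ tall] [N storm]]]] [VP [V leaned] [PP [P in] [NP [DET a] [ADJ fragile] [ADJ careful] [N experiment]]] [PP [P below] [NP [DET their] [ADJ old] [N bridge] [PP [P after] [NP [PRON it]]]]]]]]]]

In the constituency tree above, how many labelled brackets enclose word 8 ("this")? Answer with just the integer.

8

Path from the root down to the word: S → VP → SBAR → S → NP → PP → NP → DET. That is 8 enclosing brackets.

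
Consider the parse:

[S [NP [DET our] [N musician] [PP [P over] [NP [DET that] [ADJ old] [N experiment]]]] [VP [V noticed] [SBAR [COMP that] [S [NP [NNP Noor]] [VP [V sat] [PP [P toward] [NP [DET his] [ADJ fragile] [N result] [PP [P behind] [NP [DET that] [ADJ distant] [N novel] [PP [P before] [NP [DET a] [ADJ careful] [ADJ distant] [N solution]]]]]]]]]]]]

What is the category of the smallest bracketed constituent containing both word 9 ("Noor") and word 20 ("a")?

Both words fall inside [S Noor sat toward his fragile result behind that distant novel before a careful distant solution] (words 9–23), and no smaller constituent contains them both. Label: S.

S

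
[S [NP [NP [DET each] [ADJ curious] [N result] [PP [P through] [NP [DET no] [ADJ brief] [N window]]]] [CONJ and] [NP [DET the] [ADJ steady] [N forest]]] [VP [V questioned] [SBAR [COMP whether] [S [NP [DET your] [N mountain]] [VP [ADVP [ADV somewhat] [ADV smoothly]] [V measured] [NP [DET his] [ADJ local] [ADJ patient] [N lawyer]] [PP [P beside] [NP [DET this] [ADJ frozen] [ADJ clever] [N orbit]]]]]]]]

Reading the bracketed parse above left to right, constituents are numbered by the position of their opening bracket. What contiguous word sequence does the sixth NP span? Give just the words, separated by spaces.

his local patient lawyer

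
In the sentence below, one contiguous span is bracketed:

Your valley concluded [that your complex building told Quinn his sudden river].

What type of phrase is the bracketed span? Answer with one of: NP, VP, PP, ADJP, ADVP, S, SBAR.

SBAR

"that" is the head of the bracketed span, so the span is a subordinate clause: SBAR.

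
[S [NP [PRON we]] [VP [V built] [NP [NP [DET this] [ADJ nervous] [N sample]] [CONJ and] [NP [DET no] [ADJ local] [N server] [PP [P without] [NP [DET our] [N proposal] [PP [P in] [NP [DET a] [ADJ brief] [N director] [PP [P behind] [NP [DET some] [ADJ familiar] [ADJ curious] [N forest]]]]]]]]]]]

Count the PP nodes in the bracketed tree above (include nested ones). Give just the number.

3

The PP constituents are: [PP without our proposal in a brief director behind some familiar curious forest]; [PP in a brief director behind some familiar curious forest]; [PP behind some familiar curious forest]. Total: 3.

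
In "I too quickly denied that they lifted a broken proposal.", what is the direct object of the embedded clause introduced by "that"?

a broken proposal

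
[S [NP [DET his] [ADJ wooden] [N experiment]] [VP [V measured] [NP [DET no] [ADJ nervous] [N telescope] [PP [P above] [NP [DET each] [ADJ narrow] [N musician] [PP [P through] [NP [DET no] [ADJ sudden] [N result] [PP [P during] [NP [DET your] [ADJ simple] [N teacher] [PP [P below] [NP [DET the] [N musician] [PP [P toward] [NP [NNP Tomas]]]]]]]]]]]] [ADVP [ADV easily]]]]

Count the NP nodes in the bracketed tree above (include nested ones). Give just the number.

Scanning left to right, an opening `[NP` appears at word positions 1, 5, 9, 13, 17, 21, 24 — 7 in total.

7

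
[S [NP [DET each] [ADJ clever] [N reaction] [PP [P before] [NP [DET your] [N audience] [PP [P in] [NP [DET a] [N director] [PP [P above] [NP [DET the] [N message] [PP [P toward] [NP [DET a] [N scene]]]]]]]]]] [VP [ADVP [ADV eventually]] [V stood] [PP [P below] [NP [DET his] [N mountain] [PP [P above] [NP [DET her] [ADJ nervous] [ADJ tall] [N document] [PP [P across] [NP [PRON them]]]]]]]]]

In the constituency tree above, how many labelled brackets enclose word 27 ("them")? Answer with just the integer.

Counting open brackets not yet closed at "them": [S [VP [PP [NP [PP [NP [PP [NP [PRON = 9.

9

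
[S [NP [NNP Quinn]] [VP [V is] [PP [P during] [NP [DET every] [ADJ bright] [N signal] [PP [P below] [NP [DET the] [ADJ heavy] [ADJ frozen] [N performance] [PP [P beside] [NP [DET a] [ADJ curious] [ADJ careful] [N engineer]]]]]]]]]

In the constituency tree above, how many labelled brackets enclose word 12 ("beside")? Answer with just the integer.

Path from the root down to the word: S → VP → PP → NP → PP → NP → PP → P. That is 8 enclosing brackets.

8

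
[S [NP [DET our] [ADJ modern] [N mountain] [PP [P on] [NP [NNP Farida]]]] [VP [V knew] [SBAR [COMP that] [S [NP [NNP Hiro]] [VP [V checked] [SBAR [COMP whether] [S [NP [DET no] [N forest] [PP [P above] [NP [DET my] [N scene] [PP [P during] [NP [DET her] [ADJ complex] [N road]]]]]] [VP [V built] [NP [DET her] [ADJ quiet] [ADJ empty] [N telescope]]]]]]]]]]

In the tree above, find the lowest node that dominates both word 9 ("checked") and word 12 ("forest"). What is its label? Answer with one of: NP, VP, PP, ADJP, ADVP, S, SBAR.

VP

Word 9 lies under S → VP → SBAR → S → VP → V; word 12 lies under S → VP → SBAR → S → VP → SBAR → S → NP → N. The lowest shared node is the VP.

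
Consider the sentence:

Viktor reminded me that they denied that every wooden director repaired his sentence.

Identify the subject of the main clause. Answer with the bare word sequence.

Viktor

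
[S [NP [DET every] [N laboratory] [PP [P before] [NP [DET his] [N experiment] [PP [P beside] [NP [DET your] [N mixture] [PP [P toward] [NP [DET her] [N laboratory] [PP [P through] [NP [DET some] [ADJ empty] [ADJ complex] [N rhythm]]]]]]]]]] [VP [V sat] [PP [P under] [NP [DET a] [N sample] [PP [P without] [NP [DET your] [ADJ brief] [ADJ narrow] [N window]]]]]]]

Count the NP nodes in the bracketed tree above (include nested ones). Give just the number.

7

The NP constituents are: [NP every laboratory before his experiment beside your mixture toward her laboratory through some empty complex rhythm]; [NP his experiment beside your mixture toward her laboratory through some empty complex rhythm]; [NP your mixture toward her laboratory through some empty complex rhythm]; [NP her laboratory through some empty complex rhythm]; [NP some empty complex rhythm]; [NP a sample without your brief narrow window] …. Total: 7.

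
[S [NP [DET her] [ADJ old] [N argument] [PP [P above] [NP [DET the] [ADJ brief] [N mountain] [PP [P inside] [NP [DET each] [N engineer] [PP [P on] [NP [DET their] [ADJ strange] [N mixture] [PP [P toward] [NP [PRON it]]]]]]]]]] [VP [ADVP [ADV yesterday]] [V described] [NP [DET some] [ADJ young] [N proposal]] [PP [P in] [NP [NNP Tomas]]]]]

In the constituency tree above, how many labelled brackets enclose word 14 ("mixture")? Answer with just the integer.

9

Counting open brackets not yet closed at "mixture": [S [NP [PP [NP [PP [NP [PP [NP [N = 9.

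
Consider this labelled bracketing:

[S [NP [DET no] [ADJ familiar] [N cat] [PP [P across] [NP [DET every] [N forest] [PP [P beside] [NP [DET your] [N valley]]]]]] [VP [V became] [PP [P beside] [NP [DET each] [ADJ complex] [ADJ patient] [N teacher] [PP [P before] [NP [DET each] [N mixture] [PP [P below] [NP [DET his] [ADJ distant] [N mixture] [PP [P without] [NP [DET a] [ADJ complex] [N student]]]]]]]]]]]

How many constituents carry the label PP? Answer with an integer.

The PP constituents are: [PP across every forest beside your valley]; [PP beside your valley]; [PP beside each complex patient teacher before each mixture below his distant mixture without a complex student]; [PP before each mixture below his distant mixture without a complex student]; [PP below his distant mixture without a complex student]; [PP without a complex student]. Total: 6.

6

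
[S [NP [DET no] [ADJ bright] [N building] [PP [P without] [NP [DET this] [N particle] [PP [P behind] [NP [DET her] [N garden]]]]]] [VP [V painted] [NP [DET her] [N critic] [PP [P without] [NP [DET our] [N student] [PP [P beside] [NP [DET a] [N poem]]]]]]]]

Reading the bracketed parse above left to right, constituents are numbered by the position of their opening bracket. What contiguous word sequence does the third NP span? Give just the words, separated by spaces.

her garden

The NP opening brackets appear, in order, over: "no bright building without this particle behind her garden"; "this particle behind her garden"; "her garden"; "her critic without our student beside a poem"; "our student beside a poem"; "a poem". The third one spans "her garden".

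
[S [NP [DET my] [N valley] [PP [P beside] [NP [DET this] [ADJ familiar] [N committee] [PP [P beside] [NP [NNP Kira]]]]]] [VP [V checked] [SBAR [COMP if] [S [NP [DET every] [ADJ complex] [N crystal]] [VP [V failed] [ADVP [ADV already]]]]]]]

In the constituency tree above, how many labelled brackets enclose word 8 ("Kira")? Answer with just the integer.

7

The word sits inside NNP, which is inside NP, inside PP, inside NP, inside PP, inside NP, inside S — 7 brackets in all.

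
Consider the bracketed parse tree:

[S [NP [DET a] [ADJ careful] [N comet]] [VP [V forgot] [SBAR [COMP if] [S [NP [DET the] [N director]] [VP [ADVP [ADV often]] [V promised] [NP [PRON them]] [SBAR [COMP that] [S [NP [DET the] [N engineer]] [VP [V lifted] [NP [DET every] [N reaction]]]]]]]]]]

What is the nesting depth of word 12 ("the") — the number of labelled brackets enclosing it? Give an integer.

The word sits inside DET, which is inside NP, inside S, inside SBAR, inside VP, inside S, inside SBAR, inside VP, inside S — 9 brackets in all.

9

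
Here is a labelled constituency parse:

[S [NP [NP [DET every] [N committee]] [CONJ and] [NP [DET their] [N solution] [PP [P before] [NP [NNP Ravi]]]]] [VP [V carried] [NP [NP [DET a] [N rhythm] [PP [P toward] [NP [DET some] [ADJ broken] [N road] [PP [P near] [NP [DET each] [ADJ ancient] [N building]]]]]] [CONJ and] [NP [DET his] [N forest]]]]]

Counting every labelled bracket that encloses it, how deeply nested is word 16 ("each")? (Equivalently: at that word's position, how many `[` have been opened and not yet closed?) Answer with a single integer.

9

The word sits inside DET, which is inside NP, inside PP, inside NP, inside PP, inside NP, inside NP, inside VP, inside S — 9 brackets in all.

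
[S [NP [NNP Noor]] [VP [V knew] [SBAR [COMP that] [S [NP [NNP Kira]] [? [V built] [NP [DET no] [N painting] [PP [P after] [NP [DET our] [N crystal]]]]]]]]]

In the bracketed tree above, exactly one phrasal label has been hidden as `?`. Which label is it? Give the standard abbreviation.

A constituent whose immediate children are V 'built', NP is a verb phrase: VP.

VP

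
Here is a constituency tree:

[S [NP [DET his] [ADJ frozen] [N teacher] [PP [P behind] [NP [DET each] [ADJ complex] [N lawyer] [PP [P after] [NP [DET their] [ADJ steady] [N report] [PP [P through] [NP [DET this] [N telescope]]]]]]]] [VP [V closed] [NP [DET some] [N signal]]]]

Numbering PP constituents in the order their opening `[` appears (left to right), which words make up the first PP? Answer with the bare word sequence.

Opening `[PP` markers occur at word positions 4, 8, 12; the first of these opens the constituent [PP behind each complex lawyer after their steady report through this telescope].

behind each complex lawyer after their steady report through this telescope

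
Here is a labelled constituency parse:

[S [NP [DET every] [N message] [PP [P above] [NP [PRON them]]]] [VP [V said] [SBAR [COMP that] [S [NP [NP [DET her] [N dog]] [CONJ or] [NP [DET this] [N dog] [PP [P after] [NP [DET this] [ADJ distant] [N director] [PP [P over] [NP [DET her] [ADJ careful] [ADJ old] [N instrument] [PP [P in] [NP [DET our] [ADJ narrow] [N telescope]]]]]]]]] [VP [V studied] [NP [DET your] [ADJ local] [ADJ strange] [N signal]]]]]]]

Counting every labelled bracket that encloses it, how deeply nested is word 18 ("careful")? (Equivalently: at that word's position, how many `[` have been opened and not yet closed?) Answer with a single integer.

11

The word sits inside ADJ, which is inside NP, inside PP, inside NP, inside PP, inside NP, inside NP, inside S, inside SBAR, inside VP, inside S — 11 brackets in all.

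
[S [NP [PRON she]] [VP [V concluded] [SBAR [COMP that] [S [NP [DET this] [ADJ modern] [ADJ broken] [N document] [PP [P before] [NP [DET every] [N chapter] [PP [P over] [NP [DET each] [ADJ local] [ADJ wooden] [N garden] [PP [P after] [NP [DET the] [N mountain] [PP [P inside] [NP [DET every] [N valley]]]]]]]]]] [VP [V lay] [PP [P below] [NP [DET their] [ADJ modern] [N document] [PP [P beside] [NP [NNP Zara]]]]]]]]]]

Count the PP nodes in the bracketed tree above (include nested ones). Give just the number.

6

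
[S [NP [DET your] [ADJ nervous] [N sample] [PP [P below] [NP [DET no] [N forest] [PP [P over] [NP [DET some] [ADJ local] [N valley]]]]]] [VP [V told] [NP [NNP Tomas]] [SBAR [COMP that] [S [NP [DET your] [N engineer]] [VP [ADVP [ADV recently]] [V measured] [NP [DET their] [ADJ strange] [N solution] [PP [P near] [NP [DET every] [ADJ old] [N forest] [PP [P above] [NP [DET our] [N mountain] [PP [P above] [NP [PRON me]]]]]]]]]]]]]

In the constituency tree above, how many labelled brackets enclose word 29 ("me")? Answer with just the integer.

13

Counting open brackets not yet closed at "me": [S [VP [SBAR [S [VP [NP [PP [NP [PP [NP [PP [NP [PRON = 13.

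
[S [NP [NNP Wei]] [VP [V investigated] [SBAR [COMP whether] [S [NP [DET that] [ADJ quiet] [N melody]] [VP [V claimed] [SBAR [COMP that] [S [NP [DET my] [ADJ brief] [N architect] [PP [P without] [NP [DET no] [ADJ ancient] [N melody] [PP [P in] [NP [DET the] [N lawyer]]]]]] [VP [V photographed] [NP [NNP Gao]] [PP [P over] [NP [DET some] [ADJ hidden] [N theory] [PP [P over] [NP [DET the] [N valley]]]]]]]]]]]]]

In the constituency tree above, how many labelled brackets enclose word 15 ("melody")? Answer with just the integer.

11

Counting open brackets not yet closed at "melody": [S [VP [SBAR [S [VP [SBAR [S [NP [PP [NP [N = 11.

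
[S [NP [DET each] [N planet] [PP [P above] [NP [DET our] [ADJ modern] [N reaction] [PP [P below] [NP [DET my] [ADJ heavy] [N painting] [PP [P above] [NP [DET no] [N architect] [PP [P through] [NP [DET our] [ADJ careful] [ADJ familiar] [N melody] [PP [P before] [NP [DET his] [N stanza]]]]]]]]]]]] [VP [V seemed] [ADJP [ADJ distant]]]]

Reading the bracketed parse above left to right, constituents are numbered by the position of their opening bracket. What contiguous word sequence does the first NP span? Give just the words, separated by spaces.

each planet above our modern reaction below my heavy painting above no architect through our careful familiar melody before his stanza

The NP opening brackets appear, in order, over: "each planet above our modern reaction below my heavy painting above no architect through our careful familiar melody before his stanza"; "our modern reaction below my heavy painting above no architect through our careful familiar melody before his stanza"; "my heavy painting above no architect through our careful familiar melody before his stanza"; "no architect through our careful familiar melody before his stanza"; "our careful familiar melody before his stanza"; "his stanza". The first one spans "each planet above our modern reaction below my heavy painting above no architect through our careful familiar melody before his stanza".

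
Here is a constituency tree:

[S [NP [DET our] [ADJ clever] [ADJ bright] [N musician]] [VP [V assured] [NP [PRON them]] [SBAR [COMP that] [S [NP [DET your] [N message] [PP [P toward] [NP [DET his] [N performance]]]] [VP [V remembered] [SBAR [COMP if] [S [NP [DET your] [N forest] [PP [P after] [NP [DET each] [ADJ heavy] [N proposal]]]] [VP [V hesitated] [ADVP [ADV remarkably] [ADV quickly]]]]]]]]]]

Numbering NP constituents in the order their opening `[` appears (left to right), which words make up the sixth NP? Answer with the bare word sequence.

Opening `[NP` markers occur at word positions 1, 6, 8, 11, 15, 18; the sixth of these opens the constituent [NP each heavy proposal].

each heavy proposal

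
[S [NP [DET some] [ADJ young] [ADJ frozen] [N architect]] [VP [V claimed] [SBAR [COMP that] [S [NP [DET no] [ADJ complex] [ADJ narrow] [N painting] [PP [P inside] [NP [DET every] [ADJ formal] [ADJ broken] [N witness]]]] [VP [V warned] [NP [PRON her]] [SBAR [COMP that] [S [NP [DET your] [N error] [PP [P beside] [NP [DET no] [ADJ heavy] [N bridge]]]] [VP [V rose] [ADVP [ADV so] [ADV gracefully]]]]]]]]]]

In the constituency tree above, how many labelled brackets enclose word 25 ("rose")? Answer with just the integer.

Counting open brackets not yet closed at "rose": [S [VP [SBAR [S [VP [SBAR [S [VP [V = 9.

9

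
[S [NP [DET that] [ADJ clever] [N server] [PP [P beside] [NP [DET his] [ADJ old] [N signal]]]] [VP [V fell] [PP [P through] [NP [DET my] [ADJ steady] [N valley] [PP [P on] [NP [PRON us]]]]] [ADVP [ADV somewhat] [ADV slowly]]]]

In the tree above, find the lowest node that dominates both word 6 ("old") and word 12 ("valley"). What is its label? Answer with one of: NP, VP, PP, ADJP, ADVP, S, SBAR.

S

The smallest bracket enclosing both words is [S that clever server beside his old signal fell through my steady valley on us somewhat slowly], so the label is S.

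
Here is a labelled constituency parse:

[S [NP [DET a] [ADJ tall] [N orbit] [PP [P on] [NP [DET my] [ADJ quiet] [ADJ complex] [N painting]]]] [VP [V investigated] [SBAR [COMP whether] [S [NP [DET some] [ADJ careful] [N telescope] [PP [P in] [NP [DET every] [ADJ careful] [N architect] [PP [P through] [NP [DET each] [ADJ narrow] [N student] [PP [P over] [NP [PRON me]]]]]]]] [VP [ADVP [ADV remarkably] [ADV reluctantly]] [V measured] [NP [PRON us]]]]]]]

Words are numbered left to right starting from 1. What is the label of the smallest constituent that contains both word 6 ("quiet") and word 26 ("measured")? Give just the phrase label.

S

Both words fall inside [S a tall orbit on my quiet complex painting investigated whether some careful telescope in every careful architect through each narrow student over me remarkably reluctantly measured us] (words 1–27), and no smaller constituent contains them both. Label: S.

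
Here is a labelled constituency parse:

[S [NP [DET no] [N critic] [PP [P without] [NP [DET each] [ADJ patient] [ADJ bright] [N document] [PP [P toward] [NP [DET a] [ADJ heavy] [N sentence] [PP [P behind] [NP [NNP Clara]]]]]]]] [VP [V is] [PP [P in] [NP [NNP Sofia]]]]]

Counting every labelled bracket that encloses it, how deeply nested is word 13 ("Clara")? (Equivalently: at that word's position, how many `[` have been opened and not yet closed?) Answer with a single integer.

Counting open brackets not yet closed at "Clara": [S [NP [PP [NP [PP [NP [PP [NP [NNP = 9.

9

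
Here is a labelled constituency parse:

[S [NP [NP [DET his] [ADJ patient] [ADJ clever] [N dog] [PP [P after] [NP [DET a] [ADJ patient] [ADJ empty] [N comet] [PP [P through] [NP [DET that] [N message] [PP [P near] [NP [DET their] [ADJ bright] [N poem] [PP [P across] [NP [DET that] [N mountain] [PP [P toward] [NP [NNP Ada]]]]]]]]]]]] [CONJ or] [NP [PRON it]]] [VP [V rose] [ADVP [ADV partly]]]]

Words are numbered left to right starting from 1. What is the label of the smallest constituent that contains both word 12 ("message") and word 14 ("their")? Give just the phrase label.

NP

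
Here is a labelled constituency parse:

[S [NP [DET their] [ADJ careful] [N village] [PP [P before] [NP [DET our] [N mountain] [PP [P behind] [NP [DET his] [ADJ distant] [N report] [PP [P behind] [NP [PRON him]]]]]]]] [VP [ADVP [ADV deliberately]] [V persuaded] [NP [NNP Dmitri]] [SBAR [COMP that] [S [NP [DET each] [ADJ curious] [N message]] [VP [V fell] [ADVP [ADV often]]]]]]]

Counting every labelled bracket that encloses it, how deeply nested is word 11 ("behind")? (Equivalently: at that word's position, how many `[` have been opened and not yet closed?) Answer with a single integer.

Path from the root down to the word: S → NP → PP → NP → PP → NP → PP → P. That is 8 enclosing brackets.

8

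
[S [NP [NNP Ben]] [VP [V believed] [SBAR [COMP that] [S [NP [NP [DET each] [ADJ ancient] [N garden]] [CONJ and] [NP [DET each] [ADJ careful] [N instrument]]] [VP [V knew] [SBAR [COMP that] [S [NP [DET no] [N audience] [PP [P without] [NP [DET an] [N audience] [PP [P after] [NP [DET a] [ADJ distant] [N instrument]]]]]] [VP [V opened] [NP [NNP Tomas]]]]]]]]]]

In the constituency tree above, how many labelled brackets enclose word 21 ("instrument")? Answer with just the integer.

13

The word sits inside N, which is inside NP, inside PP, inside NP, inside PP, inside NP, inside S, inside SBAR, inside VP, inside S, inside SBAR, inside VP, inside S — 13 brackets in all.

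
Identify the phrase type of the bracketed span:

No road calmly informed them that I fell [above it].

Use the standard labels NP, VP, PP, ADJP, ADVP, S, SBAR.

PP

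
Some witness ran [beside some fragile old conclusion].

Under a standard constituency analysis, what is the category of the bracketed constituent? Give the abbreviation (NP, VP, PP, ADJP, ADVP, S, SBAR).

PP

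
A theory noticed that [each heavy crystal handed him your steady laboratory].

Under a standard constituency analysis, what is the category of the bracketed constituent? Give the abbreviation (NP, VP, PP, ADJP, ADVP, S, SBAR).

The span is built around the head "handed" — a clause (S).

S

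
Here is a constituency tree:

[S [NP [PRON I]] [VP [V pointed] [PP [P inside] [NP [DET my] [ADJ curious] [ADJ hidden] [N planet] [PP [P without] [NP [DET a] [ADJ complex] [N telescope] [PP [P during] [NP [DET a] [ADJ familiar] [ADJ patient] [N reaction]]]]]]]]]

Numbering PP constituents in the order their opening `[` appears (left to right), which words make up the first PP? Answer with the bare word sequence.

inside my curious hidden planet without a complex telescope during a familiar patient reaction

Opening `[PP` markers occur at word positions 3, 8, 12; the first of these opens the constituent [PP inside my curious hidden planet without a complex telescope during a familiar patient reaction].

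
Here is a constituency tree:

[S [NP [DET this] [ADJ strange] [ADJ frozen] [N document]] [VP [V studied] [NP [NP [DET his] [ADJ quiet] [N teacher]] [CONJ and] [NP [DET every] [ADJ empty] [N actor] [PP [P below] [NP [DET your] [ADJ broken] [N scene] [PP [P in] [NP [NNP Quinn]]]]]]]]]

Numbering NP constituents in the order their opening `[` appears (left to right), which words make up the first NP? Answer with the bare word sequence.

this strange frozen document

Opening `[NP` markers occur at word positions 1, 6, 6, 10, 14, 18; the first of these opens the constituent [NP this strange frozen document].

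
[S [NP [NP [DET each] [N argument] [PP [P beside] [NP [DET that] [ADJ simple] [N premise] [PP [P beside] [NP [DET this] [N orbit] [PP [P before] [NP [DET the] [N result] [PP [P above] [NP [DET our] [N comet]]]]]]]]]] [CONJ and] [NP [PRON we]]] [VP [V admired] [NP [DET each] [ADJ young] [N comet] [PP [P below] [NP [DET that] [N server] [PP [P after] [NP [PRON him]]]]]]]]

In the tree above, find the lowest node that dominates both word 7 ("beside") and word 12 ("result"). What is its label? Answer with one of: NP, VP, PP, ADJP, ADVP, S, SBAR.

Word 7 lies under S → NP → NP → PP → NP → PP → P; word 12 lies under S → NP → NP → PP → NP → PP → NP → PP → NP → N. The lowest shared node is the PP.

PP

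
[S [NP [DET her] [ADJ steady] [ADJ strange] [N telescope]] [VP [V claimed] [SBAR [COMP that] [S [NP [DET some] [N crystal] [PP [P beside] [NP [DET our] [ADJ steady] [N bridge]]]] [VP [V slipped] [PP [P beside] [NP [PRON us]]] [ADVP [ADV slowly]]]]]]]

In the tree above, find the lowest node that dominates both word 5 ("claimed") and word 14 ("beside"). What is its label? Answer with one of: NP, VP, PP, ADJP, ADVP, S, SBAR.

VP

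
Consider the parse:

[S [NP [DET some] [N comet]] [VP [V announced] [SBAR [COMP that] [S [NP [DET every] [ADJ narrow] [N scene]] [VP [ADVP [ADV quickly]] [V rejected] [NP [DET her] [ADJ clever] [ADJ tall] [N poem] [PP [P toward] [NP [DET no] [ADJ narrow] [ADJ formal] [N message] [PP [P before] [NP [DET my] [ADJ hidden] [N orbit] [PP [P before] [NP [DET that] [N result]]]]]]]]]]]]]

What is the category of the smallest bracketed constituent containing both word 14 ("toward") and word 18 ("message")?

PP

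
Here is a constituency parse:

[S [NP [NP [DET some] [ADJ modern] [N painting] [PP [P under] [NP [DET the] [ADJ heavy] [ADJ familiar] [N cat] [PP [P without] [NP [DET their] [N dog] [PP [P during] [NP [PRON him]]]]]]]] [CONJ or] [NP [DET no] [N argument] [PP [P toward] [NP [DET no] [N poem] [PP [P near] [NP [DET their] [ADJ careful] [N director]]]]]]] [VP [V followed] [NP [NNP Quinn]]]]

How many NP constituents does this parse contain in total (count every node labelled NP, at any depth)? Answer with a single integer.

9

Listing each NP by its span: [NP some modern painting under the heavy familiar cat without their dog during him or no argument toward no poem near their careful director]; [NP some modern painting under the heavy familiar cat without their dog during him]; [NP the heavy familiar cat without their dog during him]; [NP their dog during him]; [NP him]; [NP no argument toward no poem near their careful director] … — that makes 9.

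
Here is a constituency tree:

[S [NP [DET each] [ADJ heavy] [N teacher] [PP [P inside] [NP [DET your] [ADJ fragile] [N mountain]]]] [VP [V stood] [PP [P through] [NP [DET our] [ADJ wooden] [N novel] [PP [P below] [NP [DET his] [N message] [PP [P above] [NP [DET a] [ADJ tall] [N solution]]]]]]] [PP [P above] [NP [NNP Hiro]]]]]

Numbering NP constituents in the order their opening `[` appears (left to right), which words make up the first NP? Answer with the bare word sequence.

each heavy teacher inside your fragile mountain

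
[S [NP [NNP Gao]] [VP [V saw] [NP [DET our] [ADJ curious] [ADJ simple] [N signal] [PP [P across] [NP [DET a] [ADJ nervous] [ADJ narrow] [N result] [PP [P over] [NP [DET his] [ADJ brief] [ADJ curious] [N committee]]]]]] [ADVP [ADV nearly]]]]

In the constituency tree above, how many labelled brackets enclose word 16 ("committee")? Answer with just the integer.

8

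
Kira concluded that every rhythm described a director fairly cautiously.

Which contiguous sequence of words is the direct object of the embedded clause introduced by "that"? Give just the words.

a director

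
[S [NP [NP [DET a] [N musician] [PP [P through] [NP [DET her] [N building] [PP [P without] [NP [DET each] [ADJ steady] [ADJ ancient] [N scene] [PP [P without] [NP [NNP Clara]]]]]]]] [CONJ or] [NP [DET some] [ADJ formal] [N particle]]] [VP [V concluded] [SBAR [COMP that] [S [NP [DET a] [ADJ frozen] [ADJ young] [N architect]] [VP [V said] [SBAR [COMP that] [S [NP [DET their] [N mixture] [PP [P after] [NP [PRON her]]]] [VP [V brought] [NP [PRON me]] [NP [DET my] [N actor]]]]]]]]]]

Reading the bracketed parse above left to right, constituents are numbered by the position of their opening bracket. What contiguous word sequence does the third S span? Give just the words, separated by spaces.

Opening `[S` markers occur at word positions 1, 19, 25; the third of these opens the constituent [S their mixture after her brought me my actor].

their mixture after her brought me my actor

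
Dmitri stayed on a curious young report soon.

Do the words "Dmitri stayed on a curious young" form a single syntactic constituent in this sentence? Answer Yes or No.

No

The sequence begins inside the noun phrase "Dmitri" and ends inside the verb phrase "stayed on a curious young report soon"; it crosses a phrase boundary, so no single node in the tree spans exactly those words.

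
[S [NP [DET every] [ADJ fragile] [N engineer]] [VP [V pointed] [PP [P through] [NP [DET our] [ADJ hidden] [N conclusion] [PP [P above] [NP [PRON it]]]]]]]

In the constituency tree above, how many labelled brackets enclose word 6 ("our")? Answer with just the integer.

5

Path from the root down to the word: S → VP → PP → NP → DET. That is 5 enclosing brackets.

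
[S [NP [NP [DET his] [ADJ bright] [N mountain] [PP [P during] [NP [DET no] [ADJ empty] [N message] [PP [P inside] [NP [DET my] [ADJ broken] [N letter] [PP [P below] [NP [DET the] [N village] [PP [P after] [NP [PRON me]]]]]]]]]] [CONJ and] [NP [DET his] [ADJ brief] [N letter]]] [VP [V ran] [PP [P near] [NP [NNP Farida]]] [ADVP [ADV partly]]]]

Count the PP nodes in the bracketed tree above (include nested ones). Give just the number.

5

Scanning left to right, an opening `[PP` appears at word positions 4, 8, 12, 15, 22 — 5 in total.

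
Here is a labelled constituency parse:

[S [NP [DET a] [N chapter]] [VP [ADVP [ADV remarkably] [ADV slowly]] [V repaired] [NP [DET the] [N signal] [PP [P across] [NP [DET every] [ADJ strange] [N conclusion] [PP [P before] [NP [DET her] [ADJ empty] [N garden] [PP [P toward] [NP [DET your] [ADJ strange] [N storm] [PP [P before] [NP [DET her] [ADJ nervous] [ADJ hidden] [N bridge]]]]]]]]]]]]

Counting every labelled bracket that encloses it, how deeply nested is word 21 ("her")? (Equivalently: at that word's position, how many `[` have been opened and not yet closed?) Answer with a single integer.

12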